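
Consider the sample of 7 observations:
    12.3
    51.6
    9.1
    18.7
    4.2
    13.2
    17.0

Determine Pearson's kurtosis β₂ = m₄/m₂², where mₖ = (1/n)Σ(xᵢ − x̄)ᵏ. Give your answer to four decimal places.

4.3500

x̄ = 18.0143
Σ(xᵢ − x̄)² = 1455.6286 ⇒ m₂ = 207.94694
Σ(xᵢ − x̄)⁴ = 1316721.5593 ⇒ m₄ = 188103.07990
m₂² = 43241.92935
β₂ = m₄/m₂² = 188103.07990 / 43241.92935 ≈ 4.3500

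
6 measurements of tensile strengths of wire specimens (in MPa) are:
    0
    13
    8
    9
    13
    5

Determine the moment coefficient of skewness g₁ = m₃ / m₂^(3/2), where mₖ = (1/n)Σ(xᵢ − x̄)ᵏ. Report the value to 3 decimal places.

x̄ = (0 + 13 + 8 + 9 + 13 + 5) / 6 = 8.0000
deviations (xᵢ − x̄): -8.0000, 5.0000, 0.0000, 1.0000, 5.0000, -3.0000
Σ(xᵢ − x̄)² = 124.0000 ⇒ m₂ = 124.0000/6 = 20.66667
Σ(xᵢ − x̄)³ = -288.0000 ⇒ m₃ = -288.0000/6 = -48.00000
m₂^(3/2) = 20.66667^(1.5) = 93.95192
g₁ = m₃ / m₂^(3/2) = -48.00000 / 93.95192 ≈ -0.511

-0.511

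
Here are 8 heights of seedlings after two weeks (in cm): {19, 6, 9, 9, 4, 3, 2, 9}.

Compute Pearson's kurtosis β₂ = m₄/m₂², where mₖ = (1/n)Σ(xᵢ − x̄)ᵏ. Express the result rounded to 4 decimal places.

3.5397

x̄ = 7.6250
Σ(xᵢ − x̄)² = 203.8750 ⇒ m₂ = 25.48438
Σ(xᵢ − x̄)⁴ = 18390.9941 ⇒ m₄ = 2298.87427
m₂² = 649.45337
β₂ = m₄/m₂² = 2298.87427 / 649.45337 ≈ 3.5397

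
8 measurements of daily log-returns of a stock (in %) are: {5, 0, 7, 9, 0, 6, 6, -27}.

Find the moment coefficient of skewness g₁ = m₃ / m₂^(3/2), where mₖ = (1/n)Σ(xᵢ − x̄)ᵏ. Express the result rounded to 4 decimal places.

-1.9465

x̄ = (5 + 0 + 7 + 9 + 0 + 6 + 6 - 27) / 8 = 0.7500
deviations (xᵢ − x̄): 4.2500, -0.7500, 6.2500, 8.2500, -0.7500, 5.2500, 5.2500, -27.7500
Σ(xᵢ − x̄)² = 951.5000 ⇒ m₂ = 951.5000/8 = 118.93750
Σ(xᵢ − x̄)³ = -20198.2500 ⇒ m₃ = -20198.2500/8 = -2524.78125
m₂^(3/2) = 118.93750^(1.5) = 1297.11418
g₁ = m₃ / m₂^(3/2) = -2524.78125 / 1297.11418 ≈ -1.9465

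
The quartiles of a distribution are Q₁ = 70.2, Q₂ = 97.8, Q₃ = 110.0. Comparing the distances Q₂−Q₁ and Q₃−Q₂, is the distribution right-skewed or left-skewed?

Q₂ − Q₁ = 27.6;  Q₃ − Q₂ = 12.2
Q₂ − Q₁ > Q₃ − Q₂ ⇒ the lower half is more spread out ⇒ left-skewed.

left-skewed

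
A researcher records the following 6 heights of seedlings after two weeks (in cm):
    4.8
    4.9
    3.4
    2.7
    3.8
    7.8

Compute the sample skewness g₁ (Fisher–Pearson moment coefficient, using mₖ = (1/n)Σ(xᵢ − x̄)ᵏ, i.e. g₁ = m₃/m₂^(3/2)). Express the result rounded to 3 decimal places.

0.964

x̄ = (4.8 + 4.9 + 3.4 + 2.7 + 3.8 + 7.8) / 6 = 4.5667
deviations (xᵢ − x̄): 0.2333, 0.3333, -1.1667, -1.8667, -0.7667, 3.2333
Σ(xᵢ − x̄)² = 16.0533 ⇒ m₂ = 16.0533/6 = 2.67556
Σ(xᵢ − x̄)³ = 25.3096 ⇒ m₃ = 25.3096/6 = 4.21826
m₂^(3/2) = 2.67556^(1.5) = 4.37644
g₁ = m₃ / m₂^(3/2) = 4.21826 / 4.37644 ≈ 0.964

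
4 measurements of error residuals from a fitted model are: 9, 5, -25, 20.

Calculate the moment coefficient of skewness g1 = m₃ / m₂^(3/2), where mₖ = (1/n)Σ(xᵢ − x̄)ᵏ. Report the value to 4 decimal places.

-0.7733

x̄ = (9 + 5 - 25 + 20) / 4 = 2.2500
deviations (xᵢ − x̄): 6.7500, 2.7500, -27.2500, 17.7500
Σ(xᵢ − x̄)² = 1110.7500 ⇒ m₂ = 1110.7500/4 = 277.68750
Σ(xᵢ − x̄)³ = -14314.1250 ⇒ m₃ = -14314.1250/4 = -3578.53125
m₂^(3/2) = 277.68750^(1.5) = 4627.37287
g1 = m₃ / m₂^(3/2) = -3578.53125 / 4627.37287 ≈ -0.7733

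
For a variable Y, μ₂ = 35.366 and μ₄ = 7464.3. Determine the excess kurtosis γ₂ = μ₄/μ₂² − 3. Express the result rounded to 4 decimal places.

2.9678

μ₂² = 35.366² = 1250.75396
μ₄/μ₂² = 7464.3 / 1250.75396 = 5.96784
γ₂ = 5.96784 − 3 ≈ 2.9678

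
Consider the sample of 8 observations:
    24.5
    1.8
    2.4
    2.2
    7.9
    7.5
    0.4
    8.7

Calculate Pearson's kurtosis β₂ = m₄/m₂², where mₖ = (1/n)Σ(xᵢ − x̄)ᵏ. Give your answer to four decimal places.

x̄ = 6.9250
Σ(xᵢ − x̄)² = 424.9550 ⇒ m₂ = 53.11937
Σ(xᵢ − x̄)⁴ = 98838.4316 ⇒ m₄ = 12354.80395
m₂² = 2821.66800
β₂ = m₄/m₂² = 12354.80395 / 2821.66800 ≈ 4.3785

4.3785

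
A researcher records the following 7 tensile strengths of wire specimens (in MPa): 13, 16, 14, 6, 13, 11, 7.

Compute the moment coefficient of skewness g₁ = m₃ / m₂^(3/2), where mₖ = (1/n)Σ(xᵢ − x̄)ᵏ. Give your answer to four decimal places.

x̄ = (13 + 16 + 14 + 6 + 13 + 11 + 7) / 7 = 11.4286
deviations (xᵢ − x̄): 1.5714, 4.5714, 2.5714, -5.4286, 1.5714, -0.4286, -4.4286
Σ(xᵢ − x̄)² = 81.7143 ⇒ m₂ = 81.7143/7 = 11.67347
Σ(xᵢ − x̄)³ = -126.6122 ⇒ m₃ = -126.6122/7 = -18.08746
m₂^(3/2) = 11.67347^(1.5) = 39.88411
g₁ = m₃ / m₂^(3/2) = -18.08746 / 39.88411 ≈ -0.4535

-0.4535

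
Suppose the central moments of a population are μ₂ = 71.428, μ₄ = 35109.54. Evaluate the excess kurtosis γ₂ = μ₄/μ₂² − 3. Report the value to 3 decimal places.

μ₂² = 71.428² = 5101.95918
μ₄/μ₂² = 35109.54 / 5101.95918 = 6.88158
γ₂ = 6.88158 − 3 ≈ 3.882

3.882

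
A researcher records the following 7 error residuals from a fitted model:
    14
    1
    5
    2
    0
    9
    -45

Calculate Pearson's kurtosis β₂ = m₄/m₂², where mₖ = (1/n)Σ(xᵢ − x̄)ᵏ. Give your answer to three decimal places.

4.618

x̄ = -2.0000
Σ(xᵢ − x̄)² = 2304.0000 ⇒ m₂ = 329.14286
Σ(xᵢ − x̄)⁴ = 3501732.0000 ⇒ m₄ = 500247.42857
m₂² = 108335.02041
β₂ = m₄/m₂² = 500247.42857 / 108335.02041 ≈ 4.618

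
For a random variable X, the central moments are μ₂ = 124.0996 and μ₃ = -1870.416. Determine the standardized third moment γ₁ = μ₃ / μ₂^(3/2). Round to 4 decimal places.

-1.3530

σ = √μ₂ = √124.0996 = 11.14000
σ³ = μ₂^(3/2) = 1382.46954
γ₁ = μ₃/σ³ = -1870.416 / 1382.46954 ≈ -1.3530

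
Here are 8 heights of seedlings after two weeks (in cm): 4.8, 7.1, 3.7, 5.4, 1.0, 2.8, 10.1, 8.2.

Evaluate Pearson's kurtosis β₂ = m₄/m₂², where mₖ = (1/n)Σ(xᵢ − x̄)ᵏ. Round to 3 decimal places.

x̄ = 5.3875
Σ(xᵢ − x̄)² = 62.1887 ⇒ m₂ = 7.77359
Σ(xᵢ − x̄)⁴ = 987.9730 ⇒ m₄ = 123.49662
m₂² = 60.42876
β₂ = m₄/m₂² = 123.49662 / 60.42876 ≈ 2.044

2.044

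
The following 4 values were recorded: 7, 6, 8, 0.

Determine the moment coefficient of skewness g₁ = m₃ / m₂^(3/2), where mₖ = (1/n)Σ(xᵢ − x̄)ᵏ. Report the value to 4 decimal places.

-0.9794

x̄ = (7 + 6 + 8 + 0) / 4 = 5.2500
deviations (xᵢ − x̄): 1.7500, 0.7500, 2.7500, -5.2500
Σ(xᵢ − x̄)² = 38.7500 ⇒ m₂ = 38.7500/4 = 9.68750
Σ(xᵢ − x̄)³ = -118.1250 ⇒ m₃ = -118.1250/4 = -29.53125
m₂^(3/2) = 9.68750^(1.5) = 30.15210
g₁ = m₃ / m₂^(3/2) = -29.53125 / 30.15210 ≈ -0.9794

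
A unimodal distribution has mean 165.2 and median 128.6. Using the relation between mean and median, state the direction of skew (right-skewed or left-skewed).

right-skewed

mean − median = 165.2 − 128.6 = 36.6
mean > median ⇒ the longer tail is on the right ⇒ right-skewed (positively skewed).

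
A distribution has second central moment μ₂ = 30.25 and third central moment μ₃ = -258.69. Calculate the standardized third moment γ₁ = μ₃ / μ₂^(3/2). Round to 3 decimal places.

-1.555

σ = √μ₂ = √30.25 = 5.50000
σ³ = μ₂^(3/2) = 166.37500
γ₁ = μ₃/σ³ = -258.69 / 166.37500 ≈ -1.555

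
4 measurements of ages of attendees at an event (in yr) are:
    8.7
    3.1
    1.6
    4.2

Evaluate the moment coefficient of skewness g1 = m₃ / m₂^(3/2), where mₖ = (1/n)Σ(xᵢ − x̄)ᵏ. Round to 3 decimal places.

x̄ = (8.7 + 3.1 + 1.6 + 4.2) / 4 = 4.4000
deviations (xᵢ − x̄): 4.3000, -1.3000, -2.8000, -0.2000
Σ(xᵢ − x̄)² = 28.0600 ⇒ m₂ = 28.0600/4 = 7.01500
Σ(xᵢ − x̄)³ = 55.3500 ⇒ m₃ = 55.3500/4 = 13.83750
m₂^(3/2) = 7.01500^(1.5) = 18.57982
g1 = m₃ / m₂^(3/2) = 13.83750 / 18.57982 ≈ 0.745

0.745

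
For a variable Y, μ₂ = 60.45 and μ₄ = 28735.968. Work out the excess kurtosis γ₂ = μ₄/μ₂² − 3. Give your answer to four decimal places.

4.8638

μ₂² = 60.45² = 3654.20250
μ₄/μ₂² = 28735.968 / 3654.20250 = 7.86381
γ₂ = 7.86381 − 3 ≈ 4.8638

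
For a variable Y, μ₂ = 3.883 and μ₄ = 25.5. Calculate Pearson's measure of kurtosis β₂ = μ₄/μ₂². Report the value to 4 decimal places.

μ₂² = 3.883² = 15.07769
μ₄/μ₂² = 25.5 / 15.07769 = 1.69124
β₂ ≈ 1.6912

1.6912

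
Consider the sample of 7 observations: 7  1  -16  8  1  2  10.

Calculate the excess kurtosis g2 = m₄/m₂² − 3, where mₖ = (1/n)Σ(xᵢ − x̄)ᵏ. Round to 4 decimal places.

0.7262

x̄ = 1.8571
Σ(xᵢ − x̄)² = 450.8571 ⇒ m₂ = 64.40816
Σ(xᵢ − x̄)⁴ = 108203.9300 ⇒ m₄ = 15457.70429
m₂² = 4148.41150
g2 = m₄/m₂² − 3 = 3.72617 − 3 ≈ 0.7262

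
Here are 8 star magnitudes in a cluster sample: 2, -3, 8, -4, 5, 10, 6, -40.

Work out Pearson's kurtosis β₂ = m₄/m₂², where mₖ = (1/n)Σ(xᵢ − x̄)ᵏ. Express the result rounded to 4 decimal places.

x̄ = -2.0000
Σ(xᵢ − x̄)² = 1822.0000 ⇒ m₂ = 227.75000
Σ(xᵢ − x̄)⁴ = 2122642.0000 ⇒ m₄ = 265330.25000
m₂² = 51870.06250
β₂ = m₄/m₂² = 265330.25000 / 51870.06250 ≈ 5.1153

5.1153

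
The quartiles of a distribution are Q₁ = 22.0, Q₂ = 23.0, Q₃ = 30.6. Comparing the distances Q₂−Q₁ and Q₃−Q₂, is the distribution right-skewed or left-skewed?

right-skewed

Q₂ − Q₁ = 1.0;  Q₃ − Q₂ = 7.6
Q₃ − Q₂ > Q₂ − Q₁ ⇒ the upper half is more spread out ⇒ right-skewed.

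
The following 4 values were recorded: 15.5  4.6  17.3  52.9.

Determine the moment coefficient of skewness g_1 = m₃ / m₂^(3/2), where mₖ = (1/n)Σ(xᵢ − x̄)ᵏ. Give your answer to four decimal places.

x̄ = (15.5 + 4.6 + 17.3 + 52.9) / 4 = 22.5750
deviations (xᵢ − x̄): -7.0750, -17.9750, -5.2750, 30.3250
Σ(xᵢ − x̄)² = 1320.5875 ⇒ m₂ = 1320.5875/4 = 330.14687
Σ(xᵢ − x̄)³ = 21578.3831 ⇒ m₃ = 21578.3831/4 = 5394.59578
m₂^(3/2) = 330.14687^(1.5) = 5998.75032
g_1 = m₃ / m₂^(3/2) = 5394.59578 / 5998.75032 ≈ 0.8993

0.8993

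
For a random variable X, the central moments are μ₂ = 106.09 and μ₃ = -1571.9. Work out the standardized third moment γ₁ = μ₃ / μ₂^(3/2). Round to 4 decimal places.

-1.4385

σ = √μ₂ = √106.09 = 10.30000
σ³ = μ₂^(3/2) = 1092.72700
γ₁ = μ₃/σ³ = -1571.9 / 1092.72700 ≈ -1.4385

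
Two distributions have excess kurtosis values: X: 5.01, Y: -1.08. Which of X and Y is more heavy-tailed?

X

Higher excess kurtosis ⇒ heavier tails relative to the normal distribution.
5.01 vs -1.08: the larger is 5.01, so X has heavier tails. (X is leptokurtic — heavier-than-normal tails; the other is platykurtic.)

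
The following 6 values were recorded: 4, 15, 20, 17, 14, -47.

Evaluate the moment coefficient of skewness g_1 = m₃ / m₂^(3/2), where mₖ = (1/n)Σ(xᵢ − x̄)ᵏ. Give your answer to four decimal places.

-1.6206

x̄ = (4 + 15 + 20 + 17 + 14 - 47) / 6 = 3.8333
deviations (xᵢ − x̄): 0.1667, 11.1667, 16.1667, 13.1667, 10.1667, -50.8333
Σ(xᵢ − x̄)² = 3246.8333 ⇒ m₂ = 3246.8333/6 = 541.13889
Σ(xᵢ − x̄)³ = -122403.5556 ⇒ m₃ = -122403.5556/6 = -20400.59259
m₂^(3/2) = 541.13889^(1.5) = 12588.18505
g_1 = m₃ / m₂^(3/2) = -20400.59259 / 12588.18505 ≈ -1.6206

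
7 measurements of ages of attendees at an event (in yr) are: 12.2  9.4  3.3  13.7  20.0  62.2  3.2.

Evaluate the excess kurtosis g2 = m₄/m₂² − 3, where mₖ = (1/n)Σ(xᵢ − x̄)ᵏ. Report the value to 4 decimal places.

1.4261

x̄ = 17.7143
Σ(xᵢ − x̄)² = 2518.2886 ⇒ m₂ = 359.75551
Σ(xᵢ − x̄)⁴ = 4009895.7414 ⇒ m₄ = 572842.24878
m₂² = 129424.02712
g2 = m₄/m₂² − 3 = 4.42609 − 3 ≈ 1.4261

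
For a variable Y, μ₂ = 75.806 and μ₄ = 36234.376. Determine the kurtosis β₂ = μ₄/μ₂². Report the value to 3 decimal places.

6.305

μ₂² = 75.806² = 5746.54964
μ₄/μ₂² = 36234.376 / 5746.54964 = 6.30541
β₂ ≈ 6.305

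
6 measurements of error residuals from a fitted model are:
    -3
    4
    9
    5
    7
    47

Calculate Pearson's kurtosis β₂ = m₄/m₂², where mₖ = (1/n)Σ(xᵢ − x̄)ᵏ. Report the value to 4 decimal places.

3.8604

x̄ = 11.5000
Σ(xᵢ − x̄)² = 1595.5000 ⇒ m₂ = 265.91667
Σ(xᵢ − x̄)⁴ = 1637833.3750 ⇒ m₄ = 272972.22917
m₂² = 70711.67361
β₂ = m₄/m₂² = 272972.22917 / 70711.67361 ≈ 3.8604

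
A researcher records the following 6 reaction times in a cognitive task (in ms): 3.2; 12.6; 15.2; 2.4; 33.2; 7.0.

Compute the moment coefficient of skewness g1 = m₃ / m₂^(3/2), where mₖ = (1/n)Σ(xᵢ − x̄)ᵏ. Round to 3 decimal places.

1.075

x̄ = (3.2 + 12.6 + 15.2 + 2.4 + 33.2 + 7.0) / 6 = 12.2667
deviations (xᵢ − x̄): -9.0667, 0.3333, 2.9333, -9.8667, 20.9333, -5.2667
Σ(xᵢ − x̄)² = 654.2133 ⇒ m₂ = 654.2133/6 = 109.03556
Σ(xᵢ − x̄)³ = 7346.4196 ⇒ m₃ = 7346.4196/6 = 1224.40326
m₂^(3/2) = 109.03556^(1.5) = 1138.55027
g1 = m₃ / m₂^(3/2) = 1224.40326 / 1138.55027 ≈ 1.075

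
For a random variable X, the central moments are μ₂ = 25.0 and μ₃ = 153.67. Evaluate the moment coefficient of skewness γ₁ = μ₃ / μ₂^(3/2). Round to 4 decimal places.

1.2294

σ = √μ₂ = √25.0 = 5.00000
σ³ = μ₂^(3/2) = 125.00000
γ₁ = μ₃/σ³ = 153.67 / 125.00000 ≈ 1.2294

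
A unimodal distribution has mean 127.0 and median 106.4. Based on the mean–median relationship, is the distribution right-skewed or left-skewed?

right-skewed

mean − median = 127.0 − 106.4 = 20.6
mean > median ⇒ the longer tail is on the right ⇒ right-skewed (positively skewed).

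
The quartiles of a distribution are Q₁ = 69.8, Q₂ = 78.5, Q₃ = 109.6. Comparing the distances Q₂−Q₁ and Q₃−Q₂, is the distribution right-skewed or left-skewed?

Q₂ − Q₁ = 8.7;  Q₃ − Q₂ = 31.1
Q₃ − Q₂ > Q₂ − Q₁ ⇒ the upper half is more spread out ⇒ right-skewed.

right-skewed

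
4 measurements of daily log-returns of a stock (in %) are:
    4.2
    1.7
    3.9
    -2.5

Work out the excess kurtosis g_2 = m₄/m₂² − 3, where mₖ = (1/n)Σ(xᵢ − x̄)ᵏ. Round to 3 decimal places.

-1.052

x̄ = 1.8250
Σ(xᵢ − x̄)² = 28.6675 ⇒ m₂ = 7.16688
Σ(xᵢ − x̄)⁴ = 400.2557 ⇒ m₄ = 100.06393
m₂² = 51.36410
g_2 = m₄/m₂² − 3 = 1.94813 − 3 ≈ -1.052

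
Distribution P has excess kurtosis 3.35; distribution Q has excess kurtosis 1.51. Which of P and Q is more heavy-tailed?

Higher excess kurtosis ⇒ heavier tails relative to the normal distribution.
3.35 vs 1.51: the larger is 3.35, so P has heavier tails.

P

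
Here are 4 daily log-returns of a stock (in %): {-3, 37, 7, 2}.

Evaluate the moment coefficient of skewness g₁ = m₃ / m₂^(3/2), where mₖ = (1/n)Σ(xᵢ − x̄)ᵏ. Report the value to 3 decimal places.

0.979

x̄ = (-3 + 37 + 7 + 2) / 4 = 10.7500
deviations (xᵢ − x̄): -13.7500, 26.2500, -3.7500, -8.7500
Σ(xᵢ − x̄)² = 968.7500 ⇒ m₂ = 968.7500/4 = 242.18750
Σ(xᵢ − x̄)³ = 14765.6250 ⇒ m₃ = 14765.6250/4 = 3691.40625
m₂^(3/2) = 242.18750^(1.5) = 3769.01257
g₁ = m₃ / m₂^(3/2) = 3691.40625 / 3769.01257 ≈ 0.979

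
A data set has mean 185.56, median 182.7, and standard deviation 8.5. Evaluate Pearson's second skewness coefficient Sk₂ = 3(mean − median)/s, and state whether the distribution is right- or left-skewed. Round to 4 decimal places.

1.0094, right-skewed

Sk₂ = 3(185.56 − 182.7) / 8.5 = 3 × 2.8600 / 8.5
    = 8.5800 / 8.5 ≈ 1.0094
Sk₂ > 0 ⇒ mean > median ⇒ right-skewed (positive skew).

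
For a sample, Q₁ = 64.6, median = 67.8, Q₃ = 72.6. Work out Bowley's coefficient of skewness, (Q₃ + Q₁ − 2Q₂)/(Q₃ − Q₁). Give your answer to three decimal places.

0.200

numerator: Q₃ + Q₁ − 2Q₂ = 72.6 + 64.6 − 2×67.8 = 1.6000
denominator: Q₃ − Q₁ = 72.6 − 64.6 = 8.0000
Bowley skewness = 1.6000 / 8.0000 ≈ 0.200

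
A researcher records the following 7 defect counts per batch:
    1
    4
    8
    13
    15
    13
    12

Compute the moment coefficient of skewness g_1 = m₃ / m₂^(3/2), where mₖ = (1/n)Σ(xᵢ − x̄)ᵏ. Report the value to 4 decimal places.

x̄ = (1 + 4 + 8 + 13 + 15 + 13 + 12) / 7 = 9.4286
deviations (xᵢ − x̄): -8.4286, -5.4286, -1.4286, 3.5714, 5.5714, 3.5714, 2.5714
Σ(xᵢ − x̄)² = 165.7143 ⇒ m₂ = 165.7143/7 = 23.67347
Σ(xᵢ − x̄)³ = -480.6122 ⇒ m₃ = -480.6122/7 = -68.65889
m₂^(3/2) = 23.67347^(1.5) = 115.18419
g_1 = m₃ / m₂^(3/2) = -68.65889 / 115.18419 ≈ -0.5961

-0.5961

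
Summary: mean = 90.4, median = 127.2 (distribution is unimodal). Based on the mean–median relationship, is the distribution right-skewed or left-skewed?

mean − median = 90.4 − 127.2 = -36.8
mean < median ⇒ the longer tail is on the left ⇒ left-skewed (negatively skewed).

left-skewed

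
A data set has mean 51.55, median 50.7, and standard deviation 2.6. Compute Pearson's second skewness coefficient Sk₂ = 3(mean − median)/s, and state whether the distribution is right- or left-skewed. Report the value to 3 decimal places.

0.981, right-skewed

Sk₂ = 3(51.55 − 50.7) / 2.6 = 3 × 0.8500 / 2.6
    = 2.5500 / 2.6 ≈ 0.981
Sk₂ > 0 ⇒ mean > median ⇒ right-skewed (positive skew).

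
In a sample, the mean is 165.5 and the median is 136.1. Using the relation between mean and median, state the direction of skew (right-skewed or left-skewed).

right-skewed

mean − median = 165.5 − 136.1 = 29.4
mean > median ⇒ the longer tail is on the right ⇒ right-skewed (positively skewed).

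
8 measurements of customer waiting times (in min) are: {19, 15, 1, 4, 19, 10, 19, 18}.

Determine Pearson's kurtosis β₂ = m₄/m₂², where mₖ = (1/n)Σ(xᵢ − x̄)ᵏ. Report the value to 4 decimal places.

x̄ = 13.1250
Σ(xᵢ − x̄)² = 370.8750 ⇒ m₂ = 46.35938
Σ(xᵢ − x̄)⁴ = 32793.2754 ⇒ m₄ = 4099.15942
m₂² = 2149.19165
β₂ = m₄/m₂² = 4099.15942 / 2149.19165 ≈ 1.9073

1.9073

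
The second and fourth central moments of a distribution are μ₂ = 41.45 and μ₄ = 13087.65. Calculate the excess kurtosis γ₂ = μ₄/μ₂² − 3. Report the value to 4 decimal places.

μ₂² = 41.45² = 1718.10250
μ₄/μ₂² = 13087.65 / 1718.10250 = 7.61750
γ₂ = 7.61750 − 3 ≈ 4.6175

4.6175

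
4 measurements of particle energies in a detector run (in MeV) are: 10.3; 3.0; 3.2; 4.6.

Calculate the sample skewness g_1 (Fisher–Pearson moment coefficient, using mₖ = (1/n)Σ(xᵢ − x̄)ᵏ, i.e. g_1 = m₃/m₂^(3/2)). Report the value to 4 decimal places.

1.0144

x̄ = (10.3 + 3.0 + 3.2 + 4.6) / 4 = 5.2750
deviations (xᵢ − x̄): 5.0250, -2.2750, -2.0750, -0.6750
Σ(xᵢ − x̄)² = 35.1875 ⇒ m₂ = 35.1875/4 = 8.79688
Σ(xᵢ − x̄)³ = 105.8681 ⇒ m₃ = 105.8681/4 = 26.46703
m₂^(3/2) = 8.79688^(1.5) = 26.09111
g_1 = m₃ / m₂^(3/2) = 26.46703 / 26.09111 ≈ 1.0144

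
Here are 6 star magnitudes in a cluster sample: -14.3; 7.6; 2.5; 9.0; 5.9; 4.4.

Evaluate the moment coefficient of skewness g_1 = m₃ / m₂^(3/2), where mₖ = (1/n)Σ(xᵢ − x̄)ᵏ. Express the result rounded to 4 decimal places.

-1.5086

x̄ = (-14.3 + 7.6 + 2.5 + 9.0 + 5.9 + 4.4) / 6 = 2.5167
deviations (xᵢ − x̄): -16.8167, 5.0833, -0.0167, 6.4833, 3.3833, 1.8833
Σ(xᵢ − x̄)² = 365.6683 ⇒ m₂ = 365.6683/6 = 60.94472
Σ(xᵢ − x̄)³ = -4306.4764 ⇒ m₃ = -4306.4764/6 = -717.74607
m₂^(3/2) = 60.94472^(1.5) = 475.77778
g_1 = m₃ / m₂^(3/2) = -717.74607 / 475.77778 ≈ -1.5086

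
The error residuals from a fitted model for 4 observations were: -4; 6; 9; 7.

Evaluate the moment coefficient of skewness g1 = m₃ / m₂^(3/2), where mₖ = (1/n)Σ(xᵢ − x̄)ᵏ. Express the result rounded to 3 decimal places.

x̄ = (-4 + 6 + 9 + 7) / 4 = 4.5000
deviations (xᵢ − x̄): -8.5000, 1.5000, 4.5000, 2.5000
Σ(xᵢ − x̄)² = 101.0000 ⇒ m₂ = 101.0000/4 = 25.25000
Σ(xᵢ − x̄)³ = -504.0000 ⇒ m₃ = -504.0000/4 = -126.00000
m₂^(3/2) = 25.25000^(1.5) = 126.87968
g1 = m₃ / m₂^(3/2) = -126.00000 / 126.87968 ≈ -0.993

-0.993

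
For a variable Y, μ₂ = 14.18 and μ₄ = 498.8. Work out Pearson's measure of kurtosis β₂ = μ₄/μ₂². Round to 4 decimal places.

μ₂² = 14.18² = 201.07240
μ₄/μ₂² = 498.8 / 201.07240 = 2.48070
β₂ ≈ 2.4807

2.4807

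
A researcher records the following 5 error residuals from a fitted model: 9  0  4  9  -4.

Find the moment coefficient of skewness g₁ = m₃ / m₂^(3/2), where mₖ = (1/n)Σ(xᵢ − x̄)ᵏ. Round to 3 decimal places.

x̄ = (9 + 0 + 4 + 9 - 4) / 5 = 3.6000
deviations (xᵢ − x̄): 5.4000, -3.6000, 0.4000, 5.4000, -7.6000
Σ(xᵢ − x̄)² = 129.2000 ⇒ m₂ = 129.2000/5 = 25.84000
Σ(xᵢ − x̄)³ = -170.6400 ⇒ m₃ = -170.6400/5 = -34.12800
m₂^(3/2) = 25.84000^(1.5) = 131.35263
g₁ = m₃ / m₂^(3/2) = -34.12800 / 131.35263 ≈ -0.260

-0.260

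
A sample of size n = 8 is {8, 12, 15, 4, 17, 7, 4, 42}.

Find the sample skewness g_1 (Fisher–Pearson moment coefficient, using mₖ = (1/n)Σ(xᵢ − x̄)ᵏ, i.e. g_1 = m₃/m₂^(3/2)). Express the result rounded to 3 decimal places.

1.640

x̄ = (8 + 12 + 15 + 4 + 17 + 7 + 4 + 42) / 8 = 13.6250
deviations (xᵢ − x̄): -5.6250, -1.6250, 1.3750, -9.6250, 3.3750, -6.6250, -9.6250, 28.3750
Σ(xᵢ − x̄)² = 1081.8750 ⇒ m₂ = 1081.8750/8 = 135.23438
Σ(xᵢ − x̄)³ = 20630.5313 ⇒ m₃ = 20630.5313/8 = 2578.81641
m₂^(3/2) = 135.23438^(1.5) = 1572.64481
g_1 = m₃ / m₂^(3/2) = 2578.81641 / 1572.64481 ≈ 1.640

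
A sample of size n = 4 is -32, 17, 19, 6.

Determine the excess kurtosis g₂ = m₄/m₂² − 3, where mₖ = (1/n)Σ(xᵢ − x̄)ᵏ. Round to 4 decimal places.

-0.8372

x̄ = 2.5000
Σ(xᵢ − x̄)² = 1685.0000 ⇒ m₂ = 421.25000
Σ(xᵢ − x̄)⁴ = 1535170.2500 ⇒ m₄ = 383792.56250
m₂² = 177451.56250
g₂ = m₄/m₂² − 3 = 2.16280 − 3 ≈ -0.8372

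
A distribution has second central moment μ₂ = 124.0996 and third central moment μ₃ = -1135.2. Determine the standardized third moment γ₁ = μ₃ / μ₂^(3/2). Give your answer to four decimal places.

-0.8211

σ = √μ₂ = √124.0996 = 11.14000
σ³ = μ₂^(3/2) = 1382.46954
γ₁ = μ₃/σ³ = -1135.2 / 1382.46954 ≈ -0.8211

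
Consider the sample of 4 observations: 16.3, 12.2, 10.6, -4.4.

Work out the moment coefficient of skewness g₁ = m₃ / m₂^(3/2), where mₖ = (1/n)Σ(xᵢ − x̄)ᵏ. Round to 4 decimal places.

x̄ = (16.3 + 12.2 + 10.6 - 4.4) / 4 = 8.6750
deviations (xᵢ − x̄): 7.6250, 3.5250, 1.9250, -13.0750
Σ(xᵢ − x̄)² = 245.2275 ⇒ m₂ = 245.2275/4 = 61.30688
Σ(xᵢ − x̄)³ = -1740.9889 ⇒ m₃ = -1740.9889/4 = -435.24722
m₂^(3/2) = 61.30688^(1.5) = 480.02490
g₁ = m₃ / m₂^(3/2) = -435.24722 / 480.02490 ≈ -0.9067

-0.9067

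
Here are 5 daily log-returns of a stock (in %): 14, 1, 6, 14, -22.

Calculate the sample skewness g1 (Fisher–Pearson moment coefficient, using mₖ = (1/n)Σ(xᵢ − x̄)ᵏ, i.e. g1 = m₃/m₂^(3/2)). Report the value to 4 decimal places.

-1.0197

x̄ = (14 + 1 + 6 + 14 - 22) / 5 = 2.6000
deviations (xᵢ − x̄): 11.4000, -1.6000, 3.4000, 11.4000, -24.6000
Σ(xᵢ − x̄)² = 879.2000 ⇒ m₂ = 879.2000/5 = 175.84000
Σ(xᵢ − x̄)³ = -11888.6400 ⇒ m₃ = -11888.6400/5 = -2377.72800
m₂^(3/2) = 175.84000^(1.5) = 2331.72062
g1 = m₃ / m₂^(3/2) = -2377.72800 / 2331.72062 ≈ -1.0197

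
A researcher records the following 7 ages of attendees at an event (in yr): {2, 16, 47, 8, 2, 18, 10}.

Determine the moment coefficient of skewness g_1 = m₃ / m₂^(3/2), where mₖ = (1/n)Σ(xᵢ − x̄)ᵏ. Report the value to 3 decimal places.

x̄ = (2 + 16 + 47 + 8 + 2 + 18 + 10) / 7 = 14.7143
deviations (xᵢ − x̄): -12.7143, 1.2857, 32.2857, -6.7143, -12.7143, 3.2857, -4.7143
Σ(xᵢ − x̄)² = 1445.4286 ⇒ m₂ = 1445.4286/7 = 206.48980
Σ(xᵢ − x̄)³ = 29173.1020 ⇒ m₃ = 29173.1020/7 = 4167.58601
m₂^(3/2) = 206.48980^(1.5) = 2967.20733
g_1 = m₃ / m₂^(3/2) = 4167.58601 / 2967.20733 ≈ 1.405

1.405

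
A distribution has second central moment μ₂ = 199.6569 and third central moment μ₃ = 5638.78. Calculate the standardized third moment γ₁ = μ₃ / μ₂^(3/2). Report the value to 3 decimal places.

1.999

σ = √μ₂ = √199.6569 = 14.13000
σ³ = μ₂^(3/2) = 2821.15200
γ₁ = μ₃/σ³ = 5638.78 / 2821.15200 ≈ 1.999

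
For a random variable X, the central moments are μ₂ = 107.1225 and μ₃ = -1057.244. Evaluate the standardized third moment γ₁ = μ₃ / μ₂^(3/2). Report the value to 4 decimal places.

-0.9536

σ = √μ₂ = √107.1225 = 10.35000
σ³ = μ₂^(3/2) = 1108.71788
γ₁ = μ₃/σ³ = -1057.244 / 1108.71788 ≈ -0.9536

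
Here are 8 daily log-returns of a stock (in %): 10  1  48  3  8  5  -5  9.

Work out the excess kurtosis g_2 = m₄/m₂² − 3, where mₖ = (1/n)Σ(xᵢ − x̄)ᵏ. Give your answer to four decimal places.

x̄ = 9.8750
Σ(xᵢ − x̄)² = 1828.8750 ⇒ m₂ = 228.60938
Σ(xᵢ − x̄)⁴ = 2170681.9629 ⇒ m₄ = 271335.24536
m₂² = 52262.24634
g_2 = m₄/m₂² − 3 = 5.19180 − 3 ≈ 2.1918

2.1918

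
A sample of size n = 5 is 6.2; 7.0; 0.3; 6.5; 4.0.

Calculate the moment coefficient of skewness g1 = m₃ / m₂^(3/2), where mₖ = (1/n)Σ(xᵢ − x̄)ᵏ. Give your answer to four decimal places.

x̄ = (6.2 + 7.0 + 0.3 + 6.5 + 4.0) / 5 = 4.8000
deviations (xᵢ − x̄): 1.4000, 2.2000, -4.5000, 1.7000, -0.8000
Σ(xᵢ − x̄)² = 30.5800 ⇒ m₂ = 30.5800/5 = 6.11600
Σ(xᵢ − x̄)³ = -73.3320 ⇒ m₃ = -73.3320/5 = -14.66640
m₂^(3/2) = 6.11600^(1.5) = 15.12520
g1 = m₃ / m₂^(3/2) = -14.66640 / 15.12520 ≈ -0.9697

-0.9697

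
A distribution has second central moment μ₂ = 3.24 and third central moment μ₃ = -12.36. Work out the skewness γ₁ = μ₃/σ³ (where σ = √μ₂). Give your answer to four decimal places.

σ = √μ₂ = √3.24 = 1.80000
σ³ = μ₂^(3/2) = 5.83200
γ₁ = μ₃/σ³ = -12.36 / 5.83200 ≈ -2.1193

-2.1193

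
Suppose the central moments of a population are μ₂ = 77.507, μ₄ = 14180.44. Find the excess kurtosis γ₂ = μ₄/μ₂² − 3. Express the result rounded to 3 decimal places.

-0.639

μ₂² = 77.507² = 6007.33505
μ₄/μ₂² = 14180.44 / 6007.33505 = 2.36052
γ₂ = 2.36052 − 3 ≈ -0.639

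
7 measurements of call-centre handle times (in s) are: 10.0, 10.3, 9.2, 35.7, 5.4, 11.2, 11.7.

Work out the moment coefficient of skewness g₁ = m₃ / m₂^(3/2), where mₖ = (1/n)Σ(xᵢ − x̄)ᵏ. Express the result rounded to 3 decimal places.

1.853

x̄ = (10.0 + 10.3 + 9.2 + 35.7 + 5.4 + 11.2 + 11.7) / 7 = 13.3571
deviations (xᵢ − x̄): -3.3571, -3.0571, -4.1571, 22.3429, -7.9571, -2.1571, -1.6571
Σ(xᵢ − x̄)² = 607.8171 ⇒ m₂ = 607.8171/7 = 86.83102
Σ(xᵢ − x̄)³ = 10496.9715 ⇒ m₃ = 10496.9715/7 = 1499.56735
m₂^(3/2) = 86.83102^(1.5) = 809.11892
g₁ = m₃ / m₂^(3/2) = 1499.56735 / 809.11892 ≈ 1.853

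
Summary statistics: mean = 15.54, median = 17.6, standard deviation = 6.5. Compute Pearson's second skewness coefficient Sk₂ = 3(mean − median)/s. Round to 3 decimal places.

Sk₂ = 3(15.54 − 17.6) / 6.5 = 3 × -2.0600 / 6.5
    = -6.1800 / 6.5 ≈ -0.951

-0.951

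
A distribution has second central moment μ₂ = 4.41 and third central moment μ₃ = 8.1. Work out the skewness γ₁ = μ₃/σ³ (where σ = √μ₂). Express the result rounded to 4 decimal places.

σ = √μ₂ = √4.41 = 2.10000
σ³ = μ₂^(3/2) = 9.26100
γ₁ = μ₃/σ³ = 8.1 / 9.26100 ≈ 0.8746

0.8746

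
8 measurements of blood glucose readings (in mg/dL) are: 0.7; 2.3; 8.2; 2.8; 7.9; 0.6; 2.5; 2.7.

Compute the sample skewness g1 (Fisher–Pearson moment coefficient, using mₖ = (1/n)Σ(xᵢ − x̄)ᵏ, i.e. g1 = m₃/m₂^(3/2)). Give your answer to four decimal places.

x̄ = (0.7 + 2.3 + 8.2 + 2.8 + 7.9 + 0.6 + 2.5 + 2.7) / 8 = 3.4625
deviations (xᵢ − x̄): -2.7625, -1.1625, 4.7375, -0.6625, 4.4375, -2.8625, -0.9625, -0.7625
Σ(xᵢ − x̄)² = 61.2587 ⇒ m₂ = 61.2587/8 = 7.65734
Σ(xᵢ − x̄)³ = 145.9750 ⇒ m₃ = 145.9750/8 = 18.24688
m₂^(3/2) = 7.65734^(1.5) = 21.18933
g1 = m₃ / m₂^(3/2) = 18.24688 / 21.18933 ≈ 0.8611

0.8611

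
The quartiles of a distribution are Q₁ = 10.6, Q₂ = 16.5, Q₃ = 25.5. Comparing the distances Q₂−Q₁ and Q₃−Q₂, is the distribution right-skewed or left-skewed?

Q₂ − Q₁ = 5.9;  Q₃ − Q₂ = 9.0
Q₃ − Q₂ > Q₂ − Q₁ ⇒ the upper half is more spread out ⇒ right-skewed.

right-skewed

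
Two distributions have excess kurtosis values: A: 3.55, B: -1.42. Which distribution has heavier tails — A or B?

Higher excess kurtosis ⇒ heavier tails relative to the normal distribution.
3.55 vs -1.42: the larger is 3.55, so A has heavier tails. (A is leptokurtic — heavier-than-normal tails; the other is platykurtic.)

A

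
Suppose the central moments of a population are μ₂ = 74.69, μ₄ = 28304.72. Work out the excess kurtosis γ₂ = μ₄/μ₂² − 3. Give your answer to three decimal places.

2.074

μ₂² = 74.69² = 5578.59610
μ₄/μ₂² = 28304.72 / 5578.59610 = 5.07381
γ₂ = 5.07381 − 3 ≈ 2.074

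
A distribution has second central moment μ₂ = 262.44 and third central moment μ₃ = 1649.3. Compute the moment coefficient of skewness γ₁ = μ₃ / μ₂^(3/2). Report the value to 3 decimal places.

0.388

σ = √μ₂ = √262.44 = 16.20000
σ³ = μ₂^(3/2) = 4251.52800
γ₁ = μ₃/σ³ = 1649.3 / 4251.52800 ≈ 0.388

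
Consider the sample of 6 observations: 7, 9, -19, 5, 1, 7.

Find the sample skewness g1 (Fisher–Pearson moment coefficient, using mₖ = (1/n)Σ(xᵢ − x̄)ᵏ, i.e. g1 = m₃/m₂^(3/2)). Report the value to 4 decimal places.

x̄ = (7 + 9 - 19 + 5 + 1 + 7) / 6 = 1.6667
deviations (xᵢ − x̄): 5.3333, 7.3333, -20.6667, 3.3333, -0.6667, 5.3333
Σ(xᵢ − x̄)² = 549.3333 ⇒ m₂ = 549.3333/6 = 91.55556
Σ(xᵢ − x̄)³ = -8092.4444 ⇒ m₃ = -8092.4444/6 = -1348.74074
m₂^(3/2) = 91.55556^(1.5) = 876.04629
g1 = m₃ / m₂^(3/2) = -1348.74074 / 876.04629 ≈ -1.5396

-1.5396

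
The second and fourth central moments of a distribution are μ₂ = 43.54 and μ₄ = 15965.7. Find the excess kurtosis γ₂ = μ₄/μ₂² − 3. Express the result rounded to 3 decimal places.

5.422

μ₂² = 43.54² = 1895.73160
μ₄/μ₂² = 15965.7 / 1895.73160 = 8.42192
γ₂ = 8.42192 − 3 ≈ 5.422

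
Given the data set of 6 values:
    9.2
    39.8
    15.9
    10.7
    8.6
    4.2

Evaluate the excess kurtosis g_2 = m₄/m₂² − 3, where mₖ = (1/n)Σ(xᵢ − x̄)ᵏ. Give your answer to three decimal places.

0.611

x̄ = 14.7333
Σ(xᵢ − x̄)² = 825.1533 ⇒ m₂ = 137.52556
Σ(xᵢ − x̄)⁴ = 409737.5508 ⇒ m₄ = 68289.59180
m₂² = 18913.27843
g_2 = m₄/m₂² − 3 = 3.61067 − 3 ≈ 0.611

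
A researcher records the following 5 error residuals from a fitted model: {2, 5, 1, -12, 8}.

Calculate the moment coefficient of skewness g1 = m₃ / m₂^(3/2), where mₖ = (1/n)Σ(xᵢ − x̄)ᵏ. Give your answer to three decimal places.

x̄ = (2 + 5 + 1 - 12 + 8) / 5 = 0.8000
deviations (xᵢ − x̄): 1.2000, 4.2000, 0.2000, -12.8000, 7.2000
Σ(xᵢ − x̄)² = 234.8000 ⇒ m₂ = 234.8000/5 = 46.96000
Σ(xᵢ − x̄)³ = -1648.0800 ⇒ m₃ = -1648.0800/5 = -329.61600
m₂^(3/2) = 46.96000^(1.5) = 321.80451
g1 = m₃ / m₂^(3/2) = -329.61600 / 321.80451 ≈ -1.024

-1.024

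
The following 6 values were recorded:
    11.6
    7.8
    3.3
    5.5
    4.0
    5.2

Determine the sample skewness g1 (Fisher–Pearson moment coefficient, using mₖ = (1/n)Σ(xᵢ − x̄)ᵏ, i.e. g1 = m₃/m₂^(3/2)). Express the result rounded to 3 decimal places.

x̄ = (11.6 + 7.8 + 3.3 + 5.5 + 4.0 + 5.2) / 6 = 6.2333
deviations (xᵢ − x̄): 5.3667, 1.5667, -2.9333, -0.7333, -2.2333, -1.0333
Σ(xᵢ − x̄)² = 46.4533 ⇒ m₂ = 46.4533/6 = 7.74222
Σ(xᵢ − x̄)³ = 120.5344 ⇒ m₃ = 120.5344/6 = 20.08907
m₂^(3/2) = 7.74222^(1.5) = 21.54262
g1 = m₃ / m₂^(3/2) = 20.08907 / 21.54262 ≈ 0.933

0.933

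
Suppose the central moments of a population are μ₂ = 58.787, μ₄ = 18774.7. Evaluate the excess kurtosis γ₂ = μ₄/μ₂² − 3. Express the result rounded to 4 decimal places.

μ₂² = 58.787² = 3455.91137
μ₄/μ₂² = 18774.7 / 3455.91137 = 5.43263
γ₂ = 5.43263 − 3 ≈ 2.4326

2.4326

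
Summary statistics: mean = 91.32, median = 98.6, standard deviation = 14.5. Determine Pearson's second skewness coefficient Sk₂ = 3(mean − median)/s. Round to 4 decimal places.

Sk₂ = 3(91.32 − 98.6) / 14.5 = 3 × -7.2800 / 14.5
    = -21.8400 / 14.5 ≈ -1.5062

-1.5062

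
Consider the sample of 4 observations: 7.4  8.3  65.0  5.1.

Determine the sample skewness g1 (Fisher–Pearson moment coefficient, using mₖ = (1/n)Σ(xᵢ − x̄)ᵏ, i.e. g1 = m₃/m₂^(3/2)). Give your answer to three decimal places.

1.147

x̄ = (7.4 + 8.3 + 65.0 + 5.1) / 4 = 21.4500
deviations (xᵢ − x̄): -14.0500, -13.1500, 43.5500, -16.3500
Σ(xᵢ − x̄)² = 2534.2500 ⇒ m₂ = 2534.2500/4 = 633.56250
Σ(xᵢ − x̄)³ = 73178.8800 ⇒ m₃ = 73178.8800/4 = 18294.72000
m₂^(3/2) = 633.56250^(1.5) = 15947.19100
g1 = m₃ / m₂^(3/2) = 18294.72000 / 15947.19100 ≈ 1.147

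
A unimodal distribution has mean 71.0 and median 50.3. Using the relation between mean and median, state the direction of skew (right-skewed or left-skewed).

right-skewed

mean − median = 71.0 − 50.3 = 20.7
mean > median ⇒ the longer tail is on the right ⇒ right-skewed (positively skewed).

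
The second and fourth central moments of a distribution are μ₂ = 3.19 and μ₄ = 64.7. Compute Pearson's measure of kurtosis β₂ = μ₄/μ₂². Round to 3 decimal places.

6.358

μ₂² = 3.19² = 10.17610
μ₄/μ₂² = 64.7 / 10.17610 = 6.35804
β₂ ≈ 6.358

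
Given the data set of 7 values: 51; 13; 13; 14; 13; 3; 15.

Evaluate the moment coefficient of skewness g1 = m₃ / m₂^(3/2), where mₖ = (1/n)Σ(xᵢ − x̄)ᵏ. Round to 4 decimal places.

1.7217

x̄ = (51 + 13 + 13 + 14 + 13 + 3 + 15) / 7 = 17.4286
deviations (xᵢ − x̄): 33.5714, -4.4286, -4.4286, -3.4286, -4.4286, -14.4286, -2.4286
Σ(xᵢ − x̄)² = 1411.7143 ⇒ m₂ = 1411.7143/7 = 201.67347
Σ(xᵢ − x̄)³ = 34517.3878 ⇒ m₃ = 34517.3878/7 = 4931.05539
m₂^(3/2) = 201.67347^(1.5) = 2864.00093
g1 = m₃ / m₂^(3/2) = 4931.05539 / 2864.00093 ≈ 1.7217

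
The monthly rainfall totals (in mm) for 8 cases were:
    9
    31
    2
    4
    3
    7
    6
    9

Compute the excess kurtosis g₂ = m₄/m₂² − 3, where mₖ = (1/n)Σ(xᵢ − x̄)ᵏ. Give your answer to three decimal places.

x̄ = 8.8750
Σ(xᵢ − x̄)² = 606.8750 ⇒ m₂ = 75.85938
Σ(xᵢ − x̄)⁴ = 243696.4004 ⇒ m₄ = 30462.05005
m₂² = 5754.64478
g₂ = m₄/m₂² − 3 = 5.29347 − 3 ≈ 2.293

2.293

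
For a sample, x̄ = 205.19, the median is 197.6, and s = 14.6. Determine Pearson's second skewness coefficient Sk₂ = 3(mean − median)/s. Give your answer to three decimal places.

Sk₂ = 3(205.19 − 197.6) / 14.6 = 3 × 7.5900 / 14.6
    = 22.7700 / 14.6 ≈ 1.560

1.560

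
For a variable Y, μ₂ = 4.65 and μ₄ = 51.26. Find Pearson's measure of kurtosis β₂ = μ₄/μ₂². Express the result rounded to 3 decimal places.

μ₂² = 4.65² = 21.62250
μ₄/μ₂² = 51.26 / 21.62250 = 2.37068
β₂ ≈ 2.371

2.371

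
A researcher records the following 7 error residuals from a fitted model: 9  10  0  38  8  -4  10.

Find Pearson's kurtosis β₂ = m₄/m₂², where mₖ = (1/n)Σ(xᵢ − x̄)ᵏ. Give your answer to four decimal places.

x̄ = 10.1429
Σ(xᵢ − x̄)² = 1084.8571 ⇒ m₂ = 154.97959
Σ(xᵢ − x̄)⁴ = 652822.4198 ⇒ m₄ = 93260.34569
m₂² = 24018.67389
β₂ = m₄/m₂² = 93260.34569 / 24018.67389 ≈ 3.8828

3.8828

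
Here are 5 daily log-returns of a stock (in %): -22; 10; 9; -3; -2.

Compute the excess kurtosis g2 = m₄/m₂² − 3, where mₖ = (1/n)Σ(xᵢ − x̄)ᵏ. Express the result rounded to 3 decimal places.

x̄ = -1.6000
Σ(xᵢ − x̄)² = 665.2000 ⇒ m₂ = 133.04000
Σ(xᵢ − x̄)⁴ = 203924.1760 ⇒ m₄ = 40784.83520
m₂² = 17699.64160
g2 = m₄/m₂² − 3 = 2.30427 − 3 ≈ -0.696

-0.696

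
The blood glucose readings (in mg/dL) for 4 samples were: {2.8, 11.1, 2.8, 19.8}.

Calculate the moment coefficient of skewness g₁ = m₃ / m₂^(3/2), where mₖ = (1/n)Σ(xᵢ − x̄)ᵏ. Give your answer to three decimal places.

x̄ = (2.8 + 11.1 + 2.8 + 19.8) / 4 = 9.1250
deviations (xᵢ − x̄): -6.3250, 1.9750, -6.3250, 10.6750
Σ(xᵢ − x̄)² = 197.8675 ⇒ m₂ = 197.8675/4 = 49.46688
Σ(xᵢ − x̄)³ = 718.1089 ⇒ m₃ = 718.1089/4 = 179.52722
m₂^(3/2) = 49.46688^(1.5) = 347.91385
g₁ = m₃ / m₂^(3/2) = 179.52722 / 347.91385 ≈ 0.516

0.516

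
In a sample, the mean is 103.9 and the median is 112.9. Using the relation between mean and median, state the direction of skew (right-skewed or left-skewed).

left-skewed

mean − median = 103.9 − 112.9 = -9.0
mean < median ⇒ the longer tail is on the left ⇒ left-skewed (negatively skewed).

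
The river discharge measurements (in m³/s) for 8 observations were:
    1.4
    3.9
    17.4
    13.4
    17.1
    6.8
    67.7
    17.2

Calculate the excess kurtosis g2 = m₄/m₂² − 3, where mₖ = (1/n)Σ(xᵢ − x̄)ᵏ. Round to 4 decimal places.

x̄ = 18.1125
Σ(xᵢ − x̄)² = 3092.7688 ⇒ m₂ = 386.59609
Σ(xᵢ − x̄)⁴ = 6181975.3275 ⇒ m₄ = 772746.91594
m₂² = 149456.53970
g2 = m₄/m₂² − 3 = 5.17038 − 3 ≈ 2.1704

2.1704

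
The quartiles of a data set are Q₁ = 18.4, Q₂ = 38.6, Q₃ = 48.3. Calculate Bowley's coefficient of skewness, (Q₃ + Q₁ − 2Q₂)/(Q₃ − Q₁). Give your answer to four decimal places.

numerator: Q₃ + Q₁ − 2Q₂ = 48.3 + 18.4 − 2×38.6 = -10.5000
denominator: Q₃ − Q₁ = 48.3 − 18.4 = 29.9000
Bowley skewness = -10.5000 / 29.9000 ≈ -0.3512

-0.3512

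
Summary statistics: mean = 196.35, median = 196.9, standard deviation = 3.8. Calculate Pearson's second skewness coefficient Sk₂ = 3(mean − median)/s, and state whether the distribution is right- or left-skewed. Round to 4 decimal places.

-0.4342, left-skewed

Sk₂ = 3(196.35 − 196.9) / 3.8 = 3 × -0.5500 / 3.8
    = -1.6500 / 3.8 ≈ -0.4342
Sk₂ < 0 ⇒ mean < median ⇒ left-skewed (negative skew).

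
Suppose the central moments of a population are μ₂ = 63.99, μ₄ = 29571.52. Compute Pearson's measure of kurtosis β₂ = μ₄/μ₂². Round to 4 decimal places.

μ₂² = 63.99² = 4094.72010
μ₄/μ₂² = 29571.52 / 4094.72010 = 7.22187
β₂ ≈ 7.2219

7.2219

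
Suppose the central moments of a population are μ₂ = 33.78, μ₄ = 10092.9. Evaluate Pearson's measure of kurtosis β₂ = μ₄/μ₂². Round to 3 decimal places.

8.845

μ₂² = 33.78² = 1141.08840
μ₄/μ₂² = 10092.9 / 1141.08840 = 8.84498
β₂ ≈ 8.845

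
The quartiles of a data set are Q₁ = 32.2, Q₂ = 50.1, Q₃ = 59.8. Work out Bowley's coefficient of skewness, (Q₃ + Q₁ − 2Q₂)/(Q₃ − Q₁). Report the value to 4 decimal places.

-0.2971

numerator: Q₃ + Q₁ − 2Q₂ = 59.8 + 32.2 − 2×50.1 = -8.2000
denominator: Q₃ − Q₁ = 59.8 − 32.2 = 27.6000
Bowley skewness = -8.2000 / 27.6000 ≈ -0.2971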